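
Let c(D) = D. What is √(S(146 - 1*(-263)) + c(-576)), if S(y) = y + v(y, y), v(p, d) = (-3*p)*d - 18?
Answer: 2*I*√125507 ≈ 708.54*I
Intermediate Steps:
v(p, d) = -18 - 3*d*p (v(p, d) = -3*d*p - 18 = -18 - 3*d*p)
S(y) = -18 + y - 3*y² (S(y) = y + (-18 - 3*y*y) = y + (-18 - 3*y²) = -18 + y - 3*y²)
√(S(146 - 1*(-263)) + c(-576)) = √((-18 + (146 - 1*(-263)) - 3*(146 - 1*(-263))²) - 576) = √((-18 + (146 + 263) - 3*(146 + 263)²) - 576) = √((-18 + 409 - 3*409²) - 576) = √((-18 + 409 - 3*167281) - 576) = √((-18 + 409 - 501843) - 576) = √(-501452 - 576) = √(-502028) = 2*I*√125507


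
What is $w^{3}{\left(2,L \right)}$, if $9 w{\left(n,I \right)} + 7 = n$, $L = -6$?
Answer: $- \frac{125}{729} \approx -0.17147$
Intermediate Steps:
$w{\left(n,I \right)} = - \frac{7}{9} + \frac{n}{9}$
$w^{3}{\left(2,L \right)} = \left(- \frac{7}{9} + \frac{1}{9} \cdot 2\right)^{3} = \left(- \frac{7}{9} + \frac{2}{9}\right)^{3} = \left(- \frac{5}{9}\right)^{3} = - \frac{125}{729}$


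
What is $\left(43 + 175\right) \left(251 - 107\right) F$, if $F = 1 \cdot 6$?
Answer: $188352$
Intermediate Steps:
$F = 6$
$\left(43 + 175\right) \left(251 - 107\right) F = \left(43 + 175\right) \left(251 - 107\right) 6 = 218 \cdot 144 \cdot 6 = 31392 \cdot 6 = 188352$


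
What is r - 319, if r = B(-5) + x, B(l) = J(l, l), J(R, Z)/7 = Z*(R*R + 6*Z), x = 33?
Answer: -111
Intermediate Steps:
J(R, Z) = 7*Z*(R² + 6*Z) (J(R, Z) = 7*(Z*(R*R + 6*Z)) = 7*(Z*(R² + 6*Z)) = 7*Z*(R² + 6*Z))
B(l) = 7*l*(l² + 6*l)
r = 208 (r = 7*(-5)²*(6 - 5) + 33 = 7*25*1 + 33 = 175 + 33 = 208)
r - 319 = 208 - 319 = -111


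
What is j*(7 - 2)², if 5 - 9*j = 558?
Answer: -13825/9 ≈ -1536.1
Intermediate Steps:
j = -553/9 (j = 5/9 - ⅑*558 = 5/9 - 62 = -553/9 ≈ -61.444)
j*(7 - 2)² = -553*(7 - 2)²/9 = -553/9*5² = -553/9*25 = -13825/9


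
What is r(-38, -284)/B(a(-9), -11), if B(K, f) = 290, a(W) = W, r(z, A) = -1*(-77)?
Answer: 77/290 ≈ 0.26552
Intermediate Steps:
r(z, A) = 77
r(-38, -284)/B(a(-9), -11) = 77/290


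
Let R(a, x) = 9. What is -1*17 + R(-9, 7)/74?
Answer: -1249/74 ≈ -16.878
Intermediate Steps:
-1*17 + R(-9, 7)/74 = -1*17 + 9/74 = -17 + 9*(1/74) = -17 + 9/74 = -1249/74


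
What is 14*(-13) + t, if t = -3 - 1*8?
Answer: -193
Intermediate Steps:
t = -11 (t = -3 - 8 = -11)
14*(-13) + t = 14*(-13) - 11 = -182 - 11 = -193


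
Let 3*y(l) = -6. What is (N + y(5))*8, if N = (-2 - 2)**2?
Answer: 112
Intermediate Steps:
y(l) = -2 (y(l) = (1/3)*(-6) = -2)
N = 16 (N = (-4)**2 = 16)
(N + y(5))*8 = (16 - 2)*8 = 14*8 = 112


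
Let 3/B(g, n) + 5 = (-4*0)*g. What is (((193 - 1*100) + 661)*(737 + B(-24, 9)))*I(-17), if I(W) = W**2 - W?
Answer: 849525768/5 ≈ 1.6991e+8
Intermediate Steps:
B(g, n) = -3/5 (B(g, n) = 3/(-5 + (-4*0)*g) = 3/(-5 + 0*g) = 3/(-5 + 0) = 3/(-5) = 3*(-1/5) = -3/5)
(((193 - 1*100) + 661)*(737 + B(-24, 9)))*I(-17) = (((193 - 1*100) + 661)*(737 - 3/5))*(-17*(-1 - 17)) = (((193 - 100) + 661)*(3682/5))*(-17*(-18)) = ((93 + 661)*(3682/5))*306 = (754*(3682/5))*306 = (2776228/5)*306 = 849525768/5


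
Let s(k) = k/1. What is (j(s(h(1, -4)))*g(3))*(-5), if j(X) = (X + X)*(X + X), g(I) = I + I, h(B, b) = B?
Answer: -120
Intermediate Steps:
s(k) = k (s(k) = k*1 = k)
g(I) = 2*I
j(X) = 4*X² (j(X) = (2*X)*(2*X) = 4*X²)
(j(s(h(1, -4)))*g(3))*(-5) = ((4*1²)*(2*3))*(-5) = ((4*1)*6)*(-5) = (4*6)*(-5) = 24*(-5) = -120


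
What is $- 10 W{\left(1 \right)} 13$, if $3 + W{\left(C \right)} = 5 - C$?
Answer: $-130$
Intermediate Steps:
$W{\left(C \right)} = 2 - C$ ($W{\left(C \right)} = -3 - \left(-5 + C\right) = 2 - C$)
$- 10 W{\left(1 \right)} 13 = - 10 \left(2 - 1\right) 13 = \left(-10\right) 1 \cdot 13 = \left(-10\right) 13 = -130$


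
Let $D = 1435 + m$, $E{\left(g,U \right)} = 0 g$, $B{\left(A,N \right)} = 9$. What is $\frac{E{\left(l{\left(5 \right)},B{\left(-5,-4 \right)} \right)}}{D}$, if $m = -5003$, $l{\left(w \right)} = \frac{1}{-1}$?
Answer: $0$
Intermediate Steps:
$l{\left(w \right)} = -1$
$E{\left(g,U \right)} = 0$
$D = -3568$ ($D = 1435 - 5003 = -3568$)
$\frac{E{\left(l{\left(5 \right)},B{\left(-5,-4 \right)} \right)}}{D} = \frac{0}{-3568} = 0 \left(- \frac{1}{3568}\right) = 0$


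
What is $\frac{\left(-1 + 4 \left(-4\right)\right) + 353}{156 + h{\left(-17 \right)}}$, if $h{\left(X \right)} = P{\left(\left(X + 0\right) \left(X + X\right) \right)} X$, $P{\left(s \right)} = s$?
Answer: $- \frac{168}{4835} \approx -0.034747$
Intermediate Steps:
$h{\left(X \right)} = 2 X^{3}$ ($h{\left(X \right)} = \left(X + 0\right) \left(X + X\right) X = X 2 X X = 2 X^{2} X = 2 X^{3}$)
$\frac{\left(-1 + 4 \left(-4\right)\right) + 353}{156 + h{\left(-17 \right)}} = \frac{\left(-1 + 4 \left(-4\right)\right) + 353}{156 + 2 \left(-17\right)^{3}} = \frac{\left(-1 - 16\right) + 353}{156 + 2 \left(-4913\right)} = \frac{-17 + 353}{156 - 9826} = \frac{336}{-9670} = 336 \left(- \frac{1}{9670}\right) = - \frac{168}{4835}$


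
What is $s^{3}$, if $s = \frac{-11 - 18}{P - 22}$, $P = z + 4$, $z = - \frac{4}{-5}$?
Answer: $\frac{3048625}{636056} \approx 4.793$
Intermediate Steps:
$z = \frac{4}{5}$ ($z = \left(-4\right) \left(- \frac{1}{5}\right) = \frac{4}{5} \approx 0.8$)
$P = \frac{24}{5}$ ($P = \frac{4}{5} + 4 = \frac{24}{5} \approx 4.8$)
$s = \frac{145}{86}$ ($s = \frac{-11 - 18}{\frac{24}{5} - 22} = - \frac{29}{- \frac{86}{5}} = \left(-29\right) \left(- \frac{5}{86}\right) = \frac{145}{86} \approx 1.686$)
$s^{3} = \left(\frac{145}{86}\right)^{3} = \frac{3048625}{636056}$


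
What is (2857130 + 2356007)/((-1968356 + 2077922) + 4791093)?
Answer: 5213137/4900659 ≈ 1.0638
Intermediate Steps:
(2857130 + 2356007)/((-1968356 + 2077922) + 4791093) = 5213137/(109566 + 4791093) = 5213137/4900659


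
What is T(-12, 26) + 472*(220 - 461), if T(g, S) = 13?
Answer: -113739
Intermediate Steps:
T(-12, 26) + 472*(220 - 461) = 13 + 472*(220 - 461) = 13 + 472*(-241) = 13 - 113752 = -113739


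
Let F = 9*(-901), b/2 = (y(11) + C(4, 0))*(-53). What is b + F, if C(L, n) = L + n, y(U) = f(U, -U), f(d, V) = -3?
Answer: -8215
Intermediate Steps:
y(U) = -3
b = -106 (b = 2*((-3 + (4 + 0))*(-53)) = 2*((-3 + 4)*(-53)) = 2*(1*(-53)) = 2*(-53) = -106)
F = -8109
b + F = -106 - 8109 = -8215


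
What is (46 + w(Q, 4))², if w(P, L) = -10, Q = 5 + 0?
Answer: 1296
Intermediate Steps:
Q = 5
(46 + w(Q, 4))² = (46 - 10)² = 36² = 1296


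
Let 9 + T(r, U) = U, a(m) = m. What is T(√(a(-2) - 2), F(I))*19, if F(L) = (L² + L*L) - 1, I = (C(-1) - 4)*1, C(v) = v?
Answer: 760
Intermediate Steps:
I = -5 (I = (-1 - 4)*1 = -5*1 = -5)
F(L) = -1 + 2*L² (F(L) = (L² + L²) - 1 = 2*L² - 1 = -1 + 2*L²)
T(r, U) = -9 + U
T(√(a(-2) - 2), F(I))*19 = (-9 + (-1 + 2*(-5)²))*19 = (-9 + (-1 + 2*25))*19 = (-9 + (-1 + 50))*19 = (-9 + 49)*19 = 40*19 = 760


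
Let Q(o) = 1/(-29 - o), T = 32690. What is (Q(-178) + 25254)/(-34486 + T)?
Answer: -3762847/267604 ≈ -14.061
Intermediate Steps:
(Q(-178) + 25254)/(-34486 + T) = (-1/(29 - 178) + 25254)/(-34486 + 32690) = (-1/(-149) + 25254)/(-1796) = (-1*(-1/149) + 25254)*(-1/1796) = (1/149 + 25254)*(-1/1796) = (3762847/149)*(-1/1796) = -3762847/267604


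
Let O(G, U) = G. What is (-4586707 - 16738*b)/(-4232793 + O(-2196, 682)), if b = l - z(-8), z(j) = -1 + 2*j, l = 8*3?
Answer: 1757655/1411663 ≈ 1.2451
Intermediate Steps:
l = 24
b = 41 (b = 24 - (-1 + 2*(-8)) = 24 - (-1 - 16) = 24 - 1*(-17) = 24 + 17 = 41)
(-4586707 - 16738*b)/(-4232793 + O(-2196, 682)) = (-4586707 - 16738*41)/(-4232793 - 2196) = (-4586707 - 686258)/(-4234989) = -5272965*(-1/4234989) = 1757655/1411663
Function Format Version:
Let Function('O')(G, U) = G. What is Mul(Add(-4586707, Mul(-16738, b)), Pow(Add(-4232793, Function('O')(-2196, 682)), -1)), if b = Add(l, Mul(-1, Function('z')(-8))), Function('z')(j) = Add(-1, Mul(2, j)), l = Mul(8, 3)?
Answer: Rational(1757655, 1411663) ≈ 1.2451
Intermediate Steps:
l = 24
b = 41 (b = Add(24, Mul(-1, Add(-1, Mul(2, -8)))) = Add(24, Mul(-1, Add(-1, -16))) = Add(24, Mul(-1, -17)) = Add(24, 17) = 41)
Mul(Add(-4586707, Mul(-16738, b)), Pow(Add(-4232793, Function('O')(-2196, 682)), -1)) = Mul(Add(-4586707, Mul(-16738, 41)), Pow(Add(-4232793, -2196), -1)) = Mul(Add(-4586707, -686258), Pow(-4234989, -1)) = Mul(-5272965, Rational(-1, 4234989)) = Rational(1757655, 1411663)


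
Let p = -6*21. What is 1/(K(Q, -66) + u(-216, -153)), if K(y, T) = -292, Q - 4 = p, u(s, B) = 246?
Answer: -1/46 ≈ -0.021739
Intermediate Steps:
p = -126
Q = -122 (Q = 4 - 126 = -122)
1/(K(Q, -66) + u(-216, -153)) = 1/(-292 + 246) = 1/(-46) = -1/46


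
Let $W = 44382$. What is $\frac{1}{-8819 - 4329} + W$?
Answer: $\frac{583534535}{13148} \approx 44382.0$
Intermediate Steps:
$\frac{1}{-8819 - 4329} + W = \frac{1}{-8819 - 4329} + 44382 = \frac{1}{-13148} + 44382 = - \frac{1}{13148} + 44382 = \frac{583534535}{13148}$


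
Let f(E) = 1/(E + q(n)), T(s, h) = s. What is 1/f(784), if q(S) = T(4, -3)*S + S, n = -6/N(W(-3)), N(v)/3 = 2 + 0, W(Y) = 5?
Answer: 779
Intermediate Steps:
N(v) = 6 (N(v) = 3*(2 + 0) = 3*2 = 6)
n = -1 (n = -6/6 = -6*⅙ = -1)
q(S) = 5*S (q(S) = 4*S + S = 5*S)
f(E) = 1/(-5 + E) (f(E) = 1/(E + 5*(-1)) = 1/(E - 5) = 1/(-5 + E))
1/f(784) = 1/(1/(-5 + 784)) = 1/(1/779) = 779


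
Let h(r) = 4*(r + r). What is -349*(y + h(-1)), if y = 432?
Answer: -147976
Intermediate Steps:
h(r) = 8*r (h(r) = 4*(2*r) = 8*r)
-349*(y + h(-1)) = -349*(432 + 8*(-1)) = -349*(432 - 8) = -349*424 = -147976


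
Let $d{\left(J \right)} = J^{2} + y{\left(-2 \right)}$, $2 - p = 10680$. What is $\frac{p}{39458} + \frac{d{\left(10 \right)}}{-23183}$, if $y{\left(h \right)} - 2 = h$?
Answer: $- \frac{125746937}{457377407} \approx -0.27493$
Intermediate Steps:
$p = -10678$ ($p = 2 - 10680 = -10678$)
$y{\left(h \right)} = 2 + h$
$d{\left(J \right)} = J^{2}$ ($d{\left(J \right)} = J^{2} + \left(2 - 2\right) = J^{2} + 0 = J^{2}$)
$\frac{p}{39458} + \frac{d{\left(10 \right)}}{-23183} = - \frac{10678}{39458} + \frac{10^{2}}{-23183} = \left(-10678\right) \frac{1}{39458} + 100 \left(- \frac{1}{23183}\right) = - \frac{5339}{19729} - \frac{100}{23183} = - \frac{125746937}{457377407}$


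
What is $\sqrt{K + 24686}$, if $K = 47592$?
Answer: $\sqrt{72278} \approx 268.85$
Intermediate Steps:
$\sqrt{K + 24686} = \sqrt{47592 + 24686} = \sqrt{72278}$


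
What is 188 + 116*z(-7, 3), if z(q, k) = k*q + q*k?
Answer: -4684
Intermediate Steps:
z(q, k) = 2*k*q (z(q, k) = k*q + k*q = 2*k*q)
188 + 116*z(-7, 3) = 188 + 116*(2*3*(-7)) = 188 + 116*(-42) = 188 - 4872 = -4684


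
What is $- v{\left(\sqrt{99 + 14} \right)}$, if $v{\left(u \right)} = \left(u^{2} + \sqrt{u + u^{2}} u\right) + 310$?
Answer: $-423 - 113^{\frac{3}{4}} \sqrt{1 + \sqrt{113}} \approx -541.2$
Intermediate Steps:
$v{\left(u \right)} = 310 + u^{2} + u \sqrt{u + u^{2}}$ ($v{\left(u \right)} = \left(u^{2} + u \sqrt{u + u^{2}}\right) + 310 = 310 + u^{2} + u \sqrt{u + u^{2}}$)
$- v{\left(\sqrt{99 + 14} \right)} = - (310 + \left(\sqrt{99 + 14}\right)^{2} + \sqrt{99 + 14} \sqrt{\sqrt{99 + 14} \left(1 + \sqrt{99 + 14}\right)}) = - (310 + \left(\sqrt{113}\right)^{2} + \sqrt{113} \sqrt{\sqrt{113} \left(1 + \sqrt{113}\right)}) = - (310 + 113 + \sqrt{113} \sqrt[4]{113} \sqrt{1 + \sqrt{113}}) = - (310 + 113 + 113^{\frac{3}{4}} \sqrt{1 + \sqrt{113}}) = - (423 + 113^{\frac{3}{4}} \sqrt{1 + \sqrt{113}}) = -423 - 113^{\frac{3}{4}} \sqrt{1 + \sqrt{113}}$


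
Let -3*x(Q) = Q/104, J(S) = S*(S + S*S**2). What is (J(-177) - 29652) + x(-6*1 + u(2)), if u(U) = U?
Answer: 76557617605/78 ≈ 9.8151e+8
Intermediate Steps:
J(S) = S*(S + S**3)
x(Q) = -Q/312 (x(Q) = -Q/(3*104) = -Q/312)
(J(-177) - 29652) + x(-6*1 + u(2)) = (((-177)**2 + (-177)**4) - 29652) - (-6*1 + 2)/312 = ((31329 + 981506241) - 29652) - (-6 + 2)/312 = (981537570 - 29652) - 1/312*(-4) = 981507918 + 1/78 = 76557617605/78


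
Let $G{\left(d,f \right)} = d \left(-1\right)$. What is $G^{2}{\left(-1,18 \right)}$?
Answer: $1$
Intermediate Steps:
$G{\left(d,f \right)} = - d$
$G^{2}{\left(-1,18 \right)} = \left(\left(-1\right) \left(-1\right)\right)^{2} = 1^{2} = 1$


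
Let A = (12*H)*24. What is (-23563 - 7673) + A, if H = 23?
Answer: -24612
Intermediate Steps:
A = 6624 (A = (12*23)*24 = 276*24 = 6624)
(-23563 - 7673) + A = (-23563 - 7673) + 6624 = -31236 + 6624 = -24612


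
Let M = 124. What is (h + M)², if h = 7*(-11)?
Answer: 2209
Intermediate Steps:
h = -77
(h + M)² = (-77 + 124)² = 47² = 2209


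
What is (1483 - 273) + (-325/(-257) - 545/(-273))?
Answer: 85123600/70161 ≈ 1213.3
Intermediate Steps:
(1483 - 273) + (-325/(-257) - 545/(-273)) = 1210 + (-325*(-1/257) - 545*(-1/273)) = 1210 + (325/257 + 545/273) = 1210 + 228790/70161 = 85123600/70161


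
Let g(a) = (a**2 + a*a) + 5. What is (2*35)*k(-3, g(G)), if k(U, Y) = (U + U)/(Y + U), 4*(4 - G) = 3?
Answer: -672/37 ≈ -18.162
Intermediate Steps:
G = 13/4 (G = 4 - 1/4*3 = 4 - 3/4 = 13/4 ≈ 3.2500)
g(a) = 5 + 2*a**2 (g(a) = (a**2 + a**2) + 5 = 2*a**2 + 5 = 5 + 2*a**2)
k(U, Y) = 2*U/(U + Y) (k(U, Y) = (2*U)/(U + Y) = 2*U/(U + Y))
(2*35)*k(-3, g(G)) = (2*35)*(2*(-3)/(-3 + (5 + 2*(13/4)**2))) = 70*(2*(-3)/(-3 + (5 + 2*(169/16)))) = 70*(2*(-3)/(-3 + (5 + 169/8))) = 70*(2*(-3)/(-3 + 209/8)) = 70*(2*(-3)/(185/8)) = 70*(2*(-3)*(8/185)) = 70*(-48/185) = -672/37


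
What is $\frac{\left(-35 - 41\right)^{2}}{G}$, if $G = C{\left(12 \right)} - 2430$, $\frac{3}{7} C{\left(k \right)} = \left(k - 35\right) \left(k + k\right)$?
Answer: $- \frac{2888}{1859} \approx -1.5535$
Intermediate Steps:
$C{\left(k \right)} = \frac{14 k \left(-35 + k\right)}{3}$ ($C{\left(k \right)} = \frac{7 \left(k - 35\right) \left(k + k\right)}{3} = \frac{7 \left(-35 + k\right) 2 k}{3} = \frac{7 \cdot 2 k \left(-35 + k\right)}{3} = \frac{14 k \left(-35 + k\right)}{3}$)
$G = -3718$ ($G = \frac{14}{3} \cdot 12 \left(-35 + 12\right) - 2430 = \frac{14}{3} \cdot 12 \left(-23\right) - 2430 = -1288 - 2430 = -3718$)
$\frac{\left(-35 - 41\right)^{2}}{G} = \frac{\left(-35 - 41\right)^{2}}{-3718} = \left(-76\right)^{2} \left(- \frac{1}{3718}\right) = 5776 \left(- \frac{1}{3718}\right) = - \frac{2888}{1859}$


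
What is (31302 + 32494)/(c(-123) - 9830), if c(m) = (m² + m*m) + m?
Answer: 63796/20305 ≈ 3.1419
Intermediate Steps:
c(m) = m + 2*m² (c(m) = (m² + m²) + m = 2*m² + m = m + 2*m²)
(31302 + 32494)/(c(-123) - 9830) = (31302 + 32494)/(-123*(1 + 2*(-123)) - 9830) = 63796/(-123*(1 - 246) - 9830) = 63796/(-123*(-245) - 9830) = 63796/(30135 - 9830) = 63796/20305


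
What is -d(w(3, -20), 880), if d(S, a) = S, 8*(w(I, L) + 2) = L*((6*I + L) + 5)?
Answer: 19/2 ≈ 9.5000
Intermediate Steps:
w(I, L) = -2 + L*(5 + L + 6*I)/8 (w(I, L) = -2 + (L*((6*I + L) + 5))/8 = -2 + (L*((L + 6*I) + 5))/8 = -2 + (L*(5 + L + 6*I))/8 = -2 + L*(5 + L + 6*I)/8)
-d(w(3, -20), 880) = -(-2 + (⅛)*(-20)² + (5/8)*(-20) + (¾)*3*(-20)) = -(-2 + (⅛)*400 - 25/2 - 45) = -(-2 + 50 - 25/2 - 45) = -1*(-19/2) = 19/2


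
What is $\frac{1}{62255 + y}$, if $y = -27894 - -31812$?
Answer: $\frac{1}{66173} \approx 1.5112 \cdot 10^{-5}$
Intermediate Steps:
$y = 3918$ ($y = -27894 + 31812 = 3918$)
$\frac{1}{62255 + y} = \frac{1}{62255 + 3918} = \frac{1}{66173}$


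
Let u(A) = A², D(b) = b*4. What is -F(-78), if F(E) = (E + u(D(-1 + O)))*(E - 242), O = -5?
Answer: 159360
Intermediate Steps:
D(b) = 4*b
F(E) = (-242 + E)*(576 + E) (F(E) = (E + (4*(-1 - 5))²)*(E - 242) = (E + (4*(-6))²)*(-242 + E) = (E + (-24)²)*(-242 + E) = (E + 576)*(-242 + E) = (576 + E)*(-242 + E) = (-242 + E)*(576 + E))
-F(-78) = -(-139392 + (-78)² + 334*(-78)) = -(-139392 + 6084 - 26052) = -1*(-159360) = 159360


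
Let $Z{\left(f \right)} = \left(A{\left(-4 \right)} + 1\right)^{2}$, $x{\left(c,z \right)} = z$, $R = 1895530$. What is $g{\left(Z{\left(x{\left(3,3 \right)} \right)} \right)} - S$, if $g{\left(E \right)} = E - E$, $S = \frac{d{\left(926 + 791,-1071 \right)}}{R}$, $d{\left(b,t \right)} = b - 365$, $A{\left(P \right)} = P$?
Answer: $- \frac{52}{72905} \approx -0.00071326$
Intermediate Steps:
$Z{\left(f \right)} = 9$ ($Z{\left(f \right)} = \left(-4 + 1\right)^{2} = \left(-3\right)^{2} = 9$)
$d{\left(b,t \right)} = -365 + b$
$S = \frac{52}{72905}$ ($S = \frac{-365 + \left(926 + 791\right)}{1895530} = \left(-365 + 1717\right) \frac{1}{1895530} = 1352 \cdot \frac{1}{1895530} = \frac{52}{72905} \approx 0.00071326$)
$g{\left(E \right)} = 0$
$g{\left(Z{\left(x{\left(3,3 \right)} \right)} \right)} - S = 0 - \frac{52}{72905} = - \frac{52}{72905}$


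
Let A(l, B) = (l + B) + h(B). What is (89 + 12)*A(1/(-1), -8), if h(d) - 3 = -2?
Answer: -808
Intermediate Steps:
h(d) = 1 (h(d) = 3 - 2 = 1)
A(l, B) = 1 + B + l (A(l, B) = (l + B) + 1 = (B + l) + 1 = 1 + B + l)
(89 + 12)*A(1/(-1), -8) = (89 + 12)*(1 - 8 + 1/(-1)) = 101*(1 - 8 - 1) = 101*(-8) = -808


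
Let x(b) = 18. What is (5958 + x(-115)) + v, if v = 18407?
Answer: 24383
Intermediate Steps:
(5958 + x(-115)) + v = (5958 + 18) + 18407 = 5976 + 18407 = 24383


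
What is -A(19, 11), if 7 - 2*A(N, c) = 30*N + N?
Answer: 291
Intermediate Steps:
A(N, c) = 7/2 - 31*N/2 (A(N, c) = 7/2 - (30*N + N)/2 = 7/2 - 31*N/2)
-A(19, 11) = -(7/2 - 31/2*19) = -(7/2 - 589/2) = -1*(-291) = 291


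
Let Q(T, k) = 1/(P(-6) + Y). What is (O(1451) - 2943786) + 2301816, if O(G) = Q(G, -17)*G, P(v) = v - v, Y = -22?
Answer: -14124791/22 ≈ -6.4204e+5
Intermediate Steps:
P(v) = 0
Q(T, k) = -1/22 (Q(T, k) = 1/(0 - 22) = 1/(-22) = -1/22)
O(G) = -G/22
(O(1451) - 2943786) + 2301816 = (-1/22*1451 - 2943786) + 2301816 = (-1451/22 - 2943786) + 2301816 = -64764743/22 + 2301816 = -14124791/22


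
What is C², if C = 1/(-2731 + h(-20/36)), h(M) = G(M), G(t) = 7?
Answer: 1/7420176 ≈ 1.3477e-7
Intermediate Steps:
h(M) = 7
C = -1/2724 (C = 1/(-2731 + 7) = 1/(-2724) = -1/2724 ≈ -0.00036711)
C² = (-1/2724)² = 1/7420176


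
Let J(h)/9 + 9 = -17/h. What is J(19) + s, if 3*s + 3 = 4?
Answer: -5057/57 ≈ -88.719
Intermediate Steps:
J(h) = -81 - 153/h (J(h) = -81 + 9*(-17/h) = -81 - 153/h)
s = ⅓ (s = -1 + (⅓)*4 = -1 + 4/3 = ⅓ ≈ 0.33333)
J(19) + s = (-81 - 153/19) + ⅓ = -1692/19 + ⅓ = -5057/57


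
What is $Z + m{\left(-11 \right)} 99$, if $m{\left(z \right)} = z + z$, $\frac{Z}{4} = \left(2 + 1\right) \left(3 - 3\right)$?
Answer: $-2178$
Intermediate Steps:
$Z = 0$ ($Z = 4 \left(2 + 1\right) \left(3 - 3\right) = 4 \cdot 3 \cdot 0 = 4 \cdot 0 = 0$)
$m{\left(z \right)} = 2 z$
$Z + m{\left(-11 \right)} 99 = 0 + 2 \left(-11\right) 99 = 0 - 2178 = -2178$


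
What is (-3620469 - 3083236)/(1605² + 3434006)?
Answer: -6703705/6010031 ≈ -1.1154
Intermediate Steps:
(-3620469 - 3083236)/(1605² + 3434006) = -6703705/(2576025 + 3434006) = -6703705/6010031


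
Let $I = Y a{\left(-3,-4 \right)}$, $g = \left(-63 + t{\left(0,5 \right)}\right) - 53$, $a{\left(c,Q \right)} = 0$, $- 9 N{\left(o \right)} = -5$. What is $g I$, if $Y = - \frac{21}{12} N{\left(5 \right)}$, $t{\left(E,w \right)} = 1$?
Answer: $0$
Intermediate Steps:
$N{\left(o \right)} = \frac{5}{9}$ ($N{\left(o \right)} = \left(- \frac{1}{9}\right) \left(-5\right) = \frac{5}{9}$)
$g = -115$ ($g = \left(-63 + 1\right) - 53 = -62 - 53 = -115$)
$Y = - \frac{35}{36}$ ($Y = - \frac{21}{12} \cdot \frac{5}{9} = \left(-21\right) \frac{1}{12} \cdot \frac{5}{9} = \left(- \frac{7}{4}\right) \frac{5}{9} = - \frac{35}{36} \approx -0.97222$)
$I = 0$ ($I = \left(- \frac{35}{36}\right) 0 = 0$)
$g I = \left(-115\right) 0 = 0$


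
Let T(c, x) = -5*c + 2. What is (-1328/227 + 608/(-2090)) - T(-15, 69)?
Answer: -1038017/12485 ≈ -83.141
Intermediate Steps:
T(c, x) = 2 - 5*c
(-1328/227 + 608/(-2090)) - T(-15, 69) = (-1328/227 + 608/(-2090)) - (2 - 5*(-15)) = (-1328*1/227 + 608*(-1/2090)) - (2 + 75) = (-1328/227 - 16/55) - 1*77 = -76672/12485 - 77 = -1038017/12485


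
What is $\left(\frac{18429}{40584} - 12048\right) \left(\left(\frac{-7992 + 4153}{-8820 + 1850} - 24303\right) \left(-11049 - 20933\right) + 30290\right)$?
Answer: $- \frac{441476463126339775211}{47145080} \approx -9.3642 \cdot 10^{12}$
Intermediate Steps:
$\left(\frac{18429}{40584} - 12048\right) \left(\left(\frac{-7992 + 4153}{-8820 + 1850} - 24303\right) \left(-11049 - 20933\right) + 30290\right) = \left(18429 \cdot \frac{1}{40584} - 12048\right) \left(\left(- \frac{3839}{-6970} - 24303\right) \left(-31982\right) + 30290\right) = \left(\frac{6143}{13528} - 12048\right) \left(\left(\left(-3839\right) \left(- \frac{1}{6970}\right) - 24303\right) \left(-31982\right) + 30290\right) = - \frac{162979201 \left(\left(\frac{3839}{6970} - 24303\right) \left(-31982\right) + 30290\right)}{13528} = - \frac{162979201 \left(\left(- \frac{169388071}{6970}\right) \left(-31982\right) + 30290\right)}{13528} = - \frac{162979201 \left(\frac{2708684643361}{3485} + 30290\right)}{13528} = \left(- \frac{162979201}{13528}\right) \frac{2708790204011}{3485} = - \frac{441476463126339775211}{47145080}$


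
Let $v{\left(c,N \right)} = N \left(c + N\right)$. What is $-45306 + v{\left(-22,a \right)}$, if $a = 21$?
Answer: $-45327$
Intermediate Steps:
$v{\left(c,N \right)} = N \left(N + c\right)$
$-45306 + v{\left(-22,a \right)} = -45306 + 21 \left(21 - 22\right) = -45306 + 21 \left(-1\right) = -45306 - 21 = -45327$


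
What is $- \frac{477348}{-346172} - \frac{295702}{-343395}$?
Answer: $\frac{66570667301}{29718433485} \approx 2.24$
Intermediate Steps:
$- \frac{477348}{-346172} - \frac{295702}{-343395} = \left(-477348\right) \left(- \frac{1}{346172}\right) - - \frac{295702}{343395} = \frac{119337}{86543} + \frac{295702}{343395} = \frac{66570667301}{29718433485}$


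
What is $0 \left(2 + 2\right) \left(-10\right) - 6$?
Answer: $-6$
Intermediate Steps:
$0 \left(2 + 2\right) \left(-10\right) - 6 = 0 \cdot 4 \left(-10\right) - 6 = 0 \left(-10\right) - 6 = 0 - 6 = -6$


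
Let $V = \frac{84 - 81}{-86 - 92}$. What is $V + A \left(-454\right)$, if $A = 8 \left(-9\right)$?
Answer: $\frac{5818461}{178} \approx 32688.0$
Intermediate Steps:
$A = -72$
$V = - \frac{3}{178}$ ($V = \frac{3}{-178} = 3 \left(- \frac{1}{178}\right) = - \frac{3}{178} \approx -0.016854$)
$V + A \left(-454\right) = - \frac{3}{178} - -32688 = - \frac{3}{178} + 32688 = \frac{5818461}{178}$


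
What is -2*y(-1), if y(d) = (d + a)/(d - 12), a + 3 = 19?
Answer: 30/13 ≈ 2.3077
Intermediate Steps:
a = 16 (a = -3 + 19 = 16)
y(d) = (16 + d)/(-12 + d) (y(d) = (d + 16)/(d - 12) = (16 + d)/(-12 + d))
-2*y(-1) = -2*(16 - 1)/(-12 - 1) = -2*15/(-13) = -(-2)*15/13 = -2*(-15/13) = 30/13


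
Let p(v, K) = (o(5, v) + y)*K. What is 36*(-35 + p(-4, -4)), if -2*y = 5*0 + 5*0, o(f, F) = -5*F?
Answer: -4140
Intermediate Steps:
y = 0 (y = -(5*0 + 5*0)/2 = -(0 + 0)/2 = -1/2*0 = 0)
p(v, K) = -5*K*v (p(v, K) = (-5*v + 0)*K = (-5*v)*K = -5*K*v)
36*(-35 + p(-4, -4)) = 36*(-35 - 5*(-4)*(-4)) = 36*(-35 - 80) = 36*(-115) = -4140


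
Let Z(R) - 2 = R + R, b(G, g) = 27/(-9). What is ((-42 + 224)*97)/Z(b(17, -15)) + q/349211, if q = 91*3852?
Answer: -3081784433/698422 ≈ -4412.5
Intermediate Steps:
b(G, g) = -3 (b(G, g) = 27*(-⅑) = -3)
q = 350532
Z(R) = 2 + 2*R (Z(R) = 2 + (R + R) = 2 + 2*R)
((-42 + 224)*97)/Z(b(17, -15)) + q/349211 = ((-42 + 224)*97)/(2 + 2*(-3)) + 350532/349211 = (182*97)/(2 - 6) + 350532*(1/349211) = 17654/(-4) + 350532/349211 = 17654*(-¼) + 350532/349211 = -8827/2 + 350532/349211 = -3081784433/698422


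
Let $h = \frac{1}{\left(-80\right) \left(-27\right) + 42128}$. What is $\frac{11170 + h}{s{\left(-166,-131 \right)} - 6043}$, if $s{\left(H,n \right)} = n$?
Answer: $- \frac{54966329}{30381568} \approx -1.8092$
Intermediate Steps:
$h = \frac{1}{44288}$ ($h = \frac{1}{2160 + 42128} = \frac{1}{44288} \approx 2.2579 \cdot 10^{-5}$)
$\frac{11170 + h}{s{\left(-166,-131 \right)} - 6043} = \frac{11170 + \frac{1}{44288}}{-131 - 6043} = \frac{494696961}{44288 \left(-6174\right)} = \frac{494696961}{44288} \left(- \frac{1}{6174}\right) = - \frac{54966329}{30381568}$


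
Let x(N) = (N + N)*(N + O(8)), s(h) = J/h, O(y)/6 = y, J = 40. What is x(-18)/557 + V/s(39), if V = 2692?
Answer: 14608779/5570 ≈ 2622.8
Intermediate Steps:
O(y) = 6*y
s(h) = 40/h
x(N) = 2*N*(48 + N) (x(N) = (N + N)*(N + 6*8) = (2*N)*(N + 48) = (2*N)*(48 + N) = 2*N*(48 + N))
x(-18)/557 + V/s(39) = (2*(-18)*(48 - 18))/557 + 2692/((40/39)) = (2*(-18)*30)*(1/557) + 2692/((40*(1/39))) = -1080*1/557 + 2692/(40/39) = -1080/557 + 2692*(39/40) = -1080/557 + 26247/10 = 14608779/5570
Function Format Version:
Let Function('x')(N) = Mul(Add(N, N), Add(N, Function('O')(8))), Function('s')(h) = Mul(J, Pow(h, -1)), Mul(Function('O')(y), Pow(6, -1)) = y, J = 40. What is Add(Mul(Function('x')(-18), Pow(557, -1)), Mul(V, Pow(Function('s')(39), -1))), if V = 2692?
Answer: Rational(14608779, 5570) ≈ 2622.8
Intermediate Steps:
Function('O')(y) = Mul(6, y)
Function('s')(h) = Mul(40, Pow(h, -1))
Function('x')(N) = Mul(2, N, Add(48, N)) (Function('x')(N) = Mul(Add(N, N), Add(N, Mul(6, 8))) = Mul(Mul(2, N), Add(N, 48)) = Mul(Mul(2, N), Add(48, N)) = Mul(2, N, Add(48, N)))
Add(Mul(Function('x')(-18), Pow(557, -1)), Mul(V, Pow(Function('s')(39), -1))) = Add(Mul(Mul(2, -18, Add(48, -18)), Pow(557, -1)), Mul(2692, Pow(Mul(40, Pow(39, -1)), -1))) = Add(Mul(Mul(2, -18, 30), Rational(1, 557)), Mul(2692, Pow(Mul(40, Rational(1, 39)), -1))) = Add(Mul(-1080, Rational(1, 557)), Mul(2692, Pow(Rational(40, 39), -1))) = Add(Rational(-1080, 557), Mul(2692, Rational(39, 40))) = Add(Rational(-1080, 557), Rational(26247, 10)) = Rational(14608779, 5570)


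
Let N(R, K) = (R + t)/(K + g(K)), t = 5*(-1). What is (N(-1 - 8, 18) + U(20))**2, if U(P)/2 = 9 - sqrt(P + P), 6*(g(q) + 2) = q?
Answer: 165344/361 - 2624*sqrt(10)/19 ≈ 21.289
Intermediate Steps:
t = -5
g(q) = -2 + q/6
N(R, K) = (-5 + R)/(-2 + 7*K/6) (N(R, K) = (R - 5)/(K + (-2 + K/6)) = (-5 + R)/(-2 + 7*K/6))
U(P) = 18 - 2*sqrt(2)*sqrt(P) (U(P) = 2*(9 - sqrt(P + P)) = 2*(9 - sqrt(2*P)) = 2*(9 - sqrt(2)*sqrt(P)) = 18 - 2*sqrt(2)*sqrt(P))
(N(-1 - 8, 18) + U(20))**2 = (6*(-5 + (-1 - 8))/(-12 + 7*18) + (18 - 2*sqrt(2)*sqrt(20)))**2 = (6*(-5 - 9)/(-12 + 126) + (18 - 2*sqrt(2)*2*sqrt(5)))**2 = (6*(-14)/114 + (18 - 4*sqrt(10)))**2 = (6*(1/114)*(-14) + (18 - 4*sqrt(10)))**2 = (-14/19 + (18 - 4*sqrt(10)))**2 = (328/19 - 4*sqrt(10))**2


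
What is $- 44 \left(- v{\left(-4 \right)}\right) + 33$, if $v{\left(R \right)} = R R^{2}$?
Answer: $-2783$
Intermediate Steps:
$v{\left(R \right)} = R^{3}$
$- 44 \left(- v{\left(-4 \right)}\right) + 33 = - 44 \left(- \left(-4\right)^{3}\right) + 33 = - 44 \left(\left(-1\right) \left(-64\right)\right) + 33 = \left(-44\right) 64 + 33 = -2816 + 33 = -2783$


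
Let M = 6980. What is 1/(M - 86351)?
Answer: -1/79371 ≈ -1.2599e-5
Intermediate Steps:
1/(M - 86351) = 1/(6980 - 86351) = 1/(-79371) = -1/79371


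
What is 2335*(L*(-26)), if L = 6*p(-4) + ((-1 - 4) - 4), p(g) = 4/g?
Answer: 910650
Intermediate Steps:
L = -15 (L = 6*(4/(-4)) + ((-1 - 4) - 4) = 6*(4*(-1/4)) + (-5 - 4) = 6*(-1) - 9 = -6 - 9 = -15)
2335*(L*(-26)) = 2335*(-15*(-26)) = 2335*390 = 910650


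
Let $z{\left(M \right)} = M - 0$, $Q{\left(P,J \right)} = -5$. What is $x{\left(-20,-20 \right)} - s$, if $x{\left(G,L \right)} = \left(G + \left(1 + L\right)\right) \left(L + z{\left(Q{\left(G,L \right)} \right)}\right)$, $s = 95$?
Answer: $880$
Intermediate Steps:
$z{\left(M \right)} = M$ ($z{\left(M \right)} = M + 0 = M$)
$x{\left(G,L \right)} = \left(-5 + L\right) \left(1 + G + L\right)$ ($x{\left(G,L \right)} = \left(G + \left(1 + L\right)\right) \left(L - 5\right) = \left(1 + G + L\right) \left(-5 + L\right) = \left(-5 + L\right) \left(1 + G + L\right)$)
$x{\left(-20,-20 \right)} - s = \left(-5 + \left(-20\right)^{2} - -100 - -80 - -400\right) - 95 = \left(-5 + 400 + 100 + 80 + 400\right) - 95 = 975 - 95 = 880$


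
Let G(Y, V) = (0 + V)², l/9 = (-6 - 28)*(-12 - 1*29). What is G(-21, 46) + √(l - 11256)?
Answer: 2116 + √1290 ≈ 2151.9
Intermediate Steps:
l = 12546 (l = 9*((-6 - 28)*(-12 - 1*29)) = 9*(-34*(-12 - 29)) = 9*(-34*(-41)) = 9*1394 = 12546)
G(Y, V) = V²
G(-21, 46) + √(l - 11256) = 46² + √(12546 - 11256) = 2116 + √1290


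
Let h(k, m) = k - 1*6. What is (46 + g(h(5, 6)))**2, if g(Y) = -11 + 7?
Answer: 1764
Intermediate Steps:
h(k, m) = -6 + k (h(k, m) = k - 6 = -6 + k)
g(Y) = -4
(46 + g(h(5, 6)))**2 = (46 - 4)**2 = 42**2 = 1764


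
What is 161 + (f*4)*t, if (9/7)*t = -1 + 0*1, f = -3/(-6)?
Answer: 1435/9 ≈ 159.44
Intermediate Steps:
f = ½ (f = -3*(-⅙) = ½ ≈ 0.50000)
t = -7/9 (t = 7*(-1 + 0*1)/9 = 7*(-1 + 0)/9 = (7/9)*(-1) = -7/9 ≈ -0.77778)
161 + (f*4)*t = 161 + ((½)*4)*(-7/9) = 161 + 2*(-7/9) = 161 - 14/9 = 1435/9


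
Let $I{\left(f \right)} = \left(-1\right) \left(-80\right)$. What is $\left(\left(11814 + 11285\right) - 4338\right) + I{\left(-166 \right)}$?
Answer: $18841$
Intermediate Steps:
$I{\left(f \right)} = 80$
$\left(\left(11814 + 11285\right) - 4338\right) + I{\left(-166 \right)} = \left(\left(11814 + 11285\right) - 4338\right) + 80 = \left(23099 - 4338\right) + 80 = 18761 + 80 = 18841$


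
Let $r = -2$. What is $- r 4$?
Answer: $8$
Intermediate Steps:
$- r 4 = \left(-1\right) \left(-2\right) 4 = 2 \cdot 4 = 8$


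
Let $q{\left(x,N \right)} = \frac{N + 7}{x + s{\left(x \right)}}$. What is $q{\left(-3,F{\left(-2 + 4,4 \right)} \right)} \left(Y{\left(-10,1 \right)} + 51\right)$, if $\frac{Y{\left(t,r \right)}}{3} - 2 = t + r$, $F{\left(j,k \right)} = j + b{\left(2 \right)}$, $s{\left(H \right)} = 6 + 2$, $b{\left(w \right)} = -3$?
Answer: $36$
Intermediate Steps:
$s{\left(H \right)} = 8$
$F{\left(j,k \right)} = -3 + j$ ($F{\left(j,k \right)} = j - 3 = -3 + j$)
$q{\left(x,N \right)} = \frac{7 + N}{8 + x}$ ($q{\left(x,N \right)} = \frac{N + 7}{x + 8} = \frac{7 + N}{8 + x}$)
$Y{\left(t,r \right)} = 6 + 3 r + 3 t$ ($Y{\left(t,r \right)} = 6 + 3 \left(t + r\right) = 6 + 3 \left(r + t\right) = 6 + \left(3 r + 3 t\right) = 6 + 3 r + 3 t$)
$q{\left(-3,F{\left(-2 + 4,4 \right)} \right)} \left(Y{\left(-10,1 \right)} + 51\right) = \frac{7 + \left(-3 + \left(-2 + 4\right)\right)}{8 - 3} \left(\left(6 + 3 \cdot 1 + 3 \left(-10\right)\right) + 51\right) = \frac{7 + \left(-3 + 2\right)}{5} \left(\left(6 + 3 - 30\right) + 51\right) = \frac{7 - 1}{5} \left(-21 + 51\right) = \frac{1}{5} \cdot 6 \cdot 30 = \frac{6}{5} \cdot 30 = 36$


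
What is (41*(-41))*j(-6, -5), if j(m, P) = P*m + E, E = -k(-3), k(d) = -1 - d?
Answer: -47068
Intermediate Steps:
E = -2 (E = -(-1 - 1*(-3)) = -(-1 + 3) = -1*2 = -2)
j(m, P) = -2 + P*m (j(m, P) = P*m - 2 = -2 + P*m)
(41*(-41))*j(-6, -5) = (41*(-41))*(-2 - 5*(-6)) = -1681*(-2 + 30) = -1681*28 = -47068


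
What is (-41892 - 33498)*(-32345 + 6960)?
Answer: 1913775150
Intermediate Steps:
(-41892 - 33498)*(-32345 + 6960) = -75390*(-25385) = 1913775150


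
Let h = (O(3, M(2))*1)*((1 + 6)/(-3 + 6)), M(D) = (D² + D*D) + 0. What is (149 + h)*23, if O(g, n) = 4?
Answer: 10925/3 ≈ 3641.7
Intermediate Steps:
M(D) = 2*D² (M(D) = (D² + D²) + 0 = 2*D² + 0 = 2*D²)
h = 28/3 (h = (4*1)*((1 + 6)/(-3 + 6)) = 4*(7/3) = 28/3 ≈ 9.3333)
(149 + h)*23 = (149 + 28/3)*23 = (475/3)*23 = 10925/3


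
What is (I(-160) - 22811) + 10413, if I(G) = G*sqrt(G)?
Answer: -12398 - 640*I*sqrt(10) ≈ -12398.0 - 2023.9*I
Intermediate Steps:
I(G) = G**(3/2)
(I(-160) - 22811) + 10413 = ((-160)**(3/2) - 22811) + 10413 = (-640*I*sqrt(10) - 22811) + 10413 = (-22811 - 640*I*sqrt(10)) + 10413 = -12398 - 640*I*sqrt(10)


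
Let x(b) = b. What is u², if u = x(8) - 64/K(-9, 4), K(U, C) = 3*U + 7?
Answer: 3136/25 ≈ 125.44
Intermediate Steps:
K(U, C) = 7 + 3*U
u = 56/5 (u = 8 - 64/(7 + 3*(-9)) = 8 - 64/(7 - 27) = 8 - 64/(-20) = 8 - 64*(-1/20) = 8 + 16/5 = 56/5 ≈ 11.200)
u² = (56/5)² = 3136/25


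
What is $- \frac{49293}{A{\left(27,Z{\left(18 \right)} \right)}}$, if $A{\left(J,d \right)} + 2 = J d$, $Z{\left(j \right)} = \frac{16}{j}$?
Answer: $- \frac{49293}{22} \approx -2240.6$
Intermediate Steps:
$A{\left(J,d \right)} = -2 + J d$
$- \frac{49293}{A{\left(27,Z{\left(18 \right)} \right)}} = - \frac{49293}{-2 + 27 \cdot \frac{16}{18}} = - \frac{49293}{-2 + 27 \cdot 16 \cdot \frac{1}{18}} = - \frac{49293}{-2 + 27 \cdot \frac{8}{9}} = - \frac{49293}{-2 + 24} = - \frac{49293}{22}$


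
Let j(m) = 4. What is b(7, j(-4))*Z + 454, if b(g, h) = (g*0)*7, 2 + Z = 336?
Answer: 454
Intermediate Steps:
Z = 334 (Z = -2 + 336 = 334)
b(g, h) = 0 (b(g, h) = 0*7 = 0)
b(7, j(-4))*Z + 454 = 0*334 + 454 = 0 + 454 = 454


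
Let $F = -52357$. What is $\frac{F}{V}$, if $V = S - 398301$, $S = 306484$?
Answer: $\frac{52357}{91817} \approx 0.57023$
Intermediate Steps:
$V = -91817$ ($V = 306484 - 398301 = -91817$)
$\frac{F}{V} = - \frac{52357}{-91817} = \left(-52357\right) \left(- \frac{1}{91817}\right) = \frac{52357}{91817}$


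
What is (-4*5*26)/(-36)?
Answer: 130/9 ≈ 14.444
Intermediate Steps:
(-4*5*26)/(-36) = -20*26*(-1/36) = -520*(-1/36) = 130/9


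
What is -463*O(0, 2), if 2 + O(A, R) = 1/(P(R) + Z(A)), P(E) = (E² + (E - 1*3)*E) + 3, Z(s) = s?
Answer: 4167/5 ≈ 833.40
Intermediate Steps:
P(E) = 3 + E² + E*(-3 + E) (P(E) = (E² + (E - 3)*E) + 3 = (E² + (-3 + E)*E) + 3 = (E² + E*(-3 + E)) + 3 = 3 + E² + E*(-3 + E))
O(A, R) = -2 + 1/(3 + A - 3*R + 2*R²) (O(A, R) = -2 + 1/((3 - 3*R + 2*R²) + A) = -2 + 1/(3 + A - 3*R + 2*R²))
-463*O(0, 2) = -463*(-5 - 4*2² - 2*0 + 6*2)/(3 + 0 - 3*2 + 2*2²) = -463*(-5 - 4*4 + 0 + 12)/(3 + 0 - 6 + 2*4) = -463*(-5 - 16 + 0 + 12)/(3 + 0 - 6 + 8) = -463*(-9)/5 = -463*(-9/5) = 4167/5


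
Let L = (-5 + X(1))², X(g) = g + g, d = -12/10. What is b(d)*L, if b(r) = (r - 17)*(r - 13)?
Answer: 58149/25 ≈ 2326.0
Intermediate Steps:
d = -6/5 (d = -12*⅒ = -6/5 ≈ -1.2000)
X(g) = 2*g
L = 9 (L = (-5 + 2*1)² = (-5 + 2)² = (-3)² = 9)
b(r) = (-17 + r)*(-13 + r)
b(d)*L = (221 + (-6/5)² - 30*(-6/5))*9 = (221 + 36/25 + 36)*9 = (6461/25)*9 = 58149/25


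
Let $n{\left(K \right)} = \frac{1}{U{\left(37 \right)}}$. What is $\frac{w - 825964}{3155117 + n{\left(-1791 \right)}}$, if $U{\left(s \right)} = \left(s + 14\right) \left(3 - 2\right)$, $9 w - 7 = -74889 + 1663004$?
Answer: $- \frac{16562403}{80455484} \approx -0.20586$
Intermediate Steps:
$w = 176458$ ($w = \frac{7}{9} + \frac{-74889 + 1663004}{9} = \frac{7}{9} + \frac{1}{9} \cdot 1588115 = \frac{7}{9} + \frac{1588115}{9} = 176458$)
$U{\left(s \right)} = 14 + s$ ($U{\left(s \right)} = \left(14 + s\right) 1 = 14 + s$)
$n{\left(K \right)} = \frac{1}{51}$ ($n{\left(K \right)} = \frac{1}{14 + 37} = \frac{1}{51}$)
$\frac{w - 825964}{3155117 + n{\left(-1791 \right)}} = \frac{176458 - 825964}{3155117 + \frac{1}{51}} = - \frac{649506}{\frac{160910968}{51}} = \left(-649506\right) \frac{51}{160910968} = - \frac{16562403}{80455484}$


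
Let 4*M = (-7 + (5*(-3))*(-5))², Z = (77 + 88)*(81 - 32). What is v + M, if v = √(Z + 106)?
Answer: 1156 + √8191 ≈ 1246.5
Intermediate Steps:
Z = 8085 (Z = 165*49 = 8085)
v = √8191 (v = √(8085 + 106) = √8191 ≈ 90.504)
M = 1156 (M = (-7 + (5*(-3))*(-5))²/4 = (-7 - 15*(-5))²/4 = (-7 + 75)²/4 = (¼)*68² = (¼)*4624 = 1156)
v + M = √8191 + 1156 = 1156 + √8191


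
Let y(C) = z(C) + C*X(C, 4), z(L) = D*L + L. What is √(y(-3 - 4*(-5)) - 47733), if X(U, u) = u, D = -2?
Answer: 3*I*√5298 ≈ 218.36*I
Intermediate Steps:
z(L) = -L (z(L) = -2*L + L = -L)
y(C) = 3*C (y(C) = -C + C*4 = -C + 4*C = 3*C)
√(y(-3 - 4*(-5)) - 47733) = √(3*(-3 - 4*(-5)) - 47733) = √(3*(-3 + 20) - 47733) = √(3*17 - 47733) = √(51 - 47733) = √(-47682) = 3*I*√5298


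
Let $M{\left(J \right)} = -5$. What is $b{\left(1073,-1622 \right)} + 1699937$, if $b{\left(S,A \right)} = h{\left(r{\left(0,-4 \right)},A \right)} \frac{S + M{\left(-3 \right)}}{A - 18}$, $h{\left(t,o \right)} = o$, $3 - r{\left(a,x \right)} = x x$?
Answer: $\frac{348703622}{205} \approx 1.701 \cdot 10^{6}$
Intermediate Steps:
$r{\left(a,x \right)} = 3 - x^{2}$ ($r{\left(a,x \right)} = 3 - x x = 3 - x^{2}$)
$b{\left(S,A \right)} = \frac{A \left(-5 + S\right)}{-18 + A}$ ($b{\left(S,A \right)} = A \frac{S - 5}{A - 18} = A \frac{-5 + S}{-18 + A} = \frac{A \left(-5 + S\right)}{-18 + A}$)
$b{\left(1073,-1622 \right)} + 1699937 = - \frac{1622 \left(-5 + 1073\right)}{-18 - 1622} + 1699937 = \left(-1622\right) \frac{1}{-1640} \cdot 1068 + 1699937 = \left(-1622\right) \left(- \frac{1}{1640}\right) 1068 + 1699937 = \frac{216537}{205} + 1699937 = \frac{348703622}{205}$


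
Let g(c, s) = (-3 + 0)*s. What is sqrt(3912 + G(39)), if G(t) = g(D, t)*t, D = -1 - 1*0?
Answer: I*sqrt(651) ≈ 25.515*I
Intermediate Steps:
D = -1 (D = -1 + 0 = -1)
g(c, s) = -3*s
G(t) = -3*t**2 (G(t) = (-3*t)*t = -3*t**2)
sqrt(3912 + G(39)) = sqrt(3912 - 3*39**2) = sqrt(3912 - 3*1521) = sqrt(3912 - 4563) = sqrt(-651) = I*sqrt(651)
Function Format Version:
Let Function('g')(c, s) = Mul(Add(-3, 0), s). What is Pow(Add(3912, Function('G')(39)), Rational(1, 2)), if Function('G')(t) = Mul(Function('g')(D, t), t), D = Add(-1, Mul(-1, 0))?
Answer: Mul(I, Pow(651, Rational(1, 2))) ≈ Mul(25.515, I)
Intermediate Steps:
D = -1 (D = Add(-1, 0) = -1)
Function('g')(c, s) = Mul(-3, s)
Function('G')(t) = Mul(-3, Pow(t, 2)) (Function('G')(t) = Mul(Mul(-3, t), t) = Mul(-3, Pow(t, 2)))
Pow(Add(3912, Function('G')(39)), Rational(1, 2)) = Pow(Add(3912, Mul(-3, Pow(39, 2))), Rational(1, 2)) = Pow(Add(3912, Mul(-3, 1521)), Rational(1, 2)) = Pow(Add(3912, -4563), Rational(1, 2)) = Pow(-651, Rational(1, 2)) = Mul(I, Pow(651, Rational(1, 2)))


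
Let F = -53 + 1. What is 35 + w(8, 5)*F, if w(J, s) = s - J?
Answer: 191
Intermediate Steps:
F = -52
35 + w(8, 5)*F = 35 + (5 - 1*8)*(-52) = 35 + (5 - 8)*(-52) = 35 - 3*(-52) = 35 + 156 = 191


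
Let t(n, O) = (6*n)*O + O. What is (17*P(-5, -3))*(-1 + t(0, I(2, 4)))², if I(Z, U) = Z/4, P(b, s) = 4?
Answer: 17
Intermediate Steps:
I(Z, U) = Z/4 (I(Z, U) = Z*(¼) = Z/4)
t(n, O) = O + 6*O*n (t(n, O) = 6*O*n + O = O + 6*O*n)
(17*P(-5, -3))*(-1 + t(0, I(2, 4)))² = (17*4)*(-1 + ((¼)*2)*(1 + 6*0))² = 68*(-1 + (1 + 0)/2)² = 68*(-1 + (½)*1)² = 68*(-1 + ½)² = 68*(-½)² = 68*(¼) = 17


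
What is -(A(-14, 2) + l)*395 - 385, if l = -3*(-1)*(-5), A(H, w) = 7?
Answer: 2775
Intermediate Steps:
l = -15 (l = 3*(-5) = -15)
-(A(-14, 2) + l)*395 - 385 = -(7 - 15)*395 - 385 = -1*(-8)*395 - 385 = 8*395 - 385 = 3160 - 385 = 2775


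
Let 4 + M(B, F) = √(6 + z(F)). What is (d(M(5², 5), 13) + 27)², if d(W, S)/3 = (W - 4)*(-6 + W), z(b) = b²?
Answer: 219996 - 38880*√31 ≈ 3521.3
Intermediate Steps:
M(B, F) = -4 + √(6 + F²)
d(W, S) = 3*(-6 + W)*(-4 + W) (d(W, S) = 3*((W - 4)*(-6 + W)) = 3*((-4 + W)*(-6 + W)) = 3*((-6 + W)*(-4 + W)) = 3*(-6 + W)*(-4 + W))
(d(M(5², 5), 13) + 27)² = ((72 - 30*(-4 + √(6 + 5²)) + 3*(-4 + √(6 + 5²))²) + 27)² = ((72 - 30*(-4 + √(6 + 25)) + 3*(-4 + √(6 + 25))²) + 27)² = ((72 - 30*(-4 + √31) + 3*(-4 + √31)²) + 27)² = ((72 + (120 - 30*√31) + 3*(-4 + √31)²) + 27)² = ((192 - 30*√31 + 3*(-4 + √31)²) + 27)² = (219 - 30*√31 + 3*(-4 + √31)²)²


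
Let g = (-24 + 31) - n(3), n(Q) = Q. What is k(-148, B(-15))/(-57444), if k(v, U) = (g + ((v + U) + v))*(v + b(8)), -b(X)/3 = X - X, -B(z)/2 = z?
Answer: -9694/14361 ≈ -0.67502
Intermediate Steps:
B(z) = -2*z
g = 4 (g = (-24 + 31) - 1*3 = 7 - 3 = 4)
b(X) = 0 (b(X) = -3*(X - X) = -3*0 = 0)
k(v, U) = v*(4 + U + 2*v) (k(v, U) = (4 + ((v + U) + v))*(v + 0) = (4 + ((U + v) + v))*v = (4 + (U + 2*v))*v = (4 + U + 2*v)*v = v*(4 + U + 2*v))
k(-148, B(-15))/(-57444) = -148*(4 - 2*(-15) + 2*(-148))/(-57444) = -148*(4 + 30 - 296)*(-1/57444) = -148*(-262)*(-1/57444) = 38776*(-1/57444) = -9694/14361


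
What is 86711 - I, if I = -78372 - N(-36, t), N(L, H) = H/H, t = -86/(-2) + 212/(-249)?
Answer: 165084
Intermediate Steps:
t = 10495/249 (t = -86*(-½) + 212*(-1/249) = 43 - 212/249 = 10495/249 ≈ 42.149)
N(L, H) = 1
I = -78373 (I = -78372 - 1*1 = -78372 - 1 = -78373)
86711 - I = 86711 - 1*(-78373) = 86711 + 78373 = 165084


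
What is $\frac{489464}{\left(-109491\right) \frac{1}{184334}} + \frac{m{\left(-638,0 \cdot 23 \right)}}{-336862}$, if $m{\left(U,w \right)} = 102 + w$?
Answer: $- \frac{15196662890908697}{18441678621} \approx -8.2404 \cdot 10^{5}$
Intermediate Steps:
$\frac{489464}{\left(-109491\right) \frac{1}{184334}} + \frac{m{\left(-638,0 \cdot 23 \right)}}{-336862} = \frac{489464}{\left(-109491\right) \frac{1}{184334}} + \frac{102 + 0 \cdot 23}{-336862} = \frac{489464}{\left(-109491\right) \frac{1}{184334}} + \left(102 + 0\right) \left(- \frac{1}{336862}\right) = \frac{489464}{- \frac{109491}{184334}} + 102 \left(- \frac{1}{336862}\right) = 489464 \left(- \frac{184334}{109491}\right) - \frac{51}{168431} = - \frac{90224856976}{109491} - \frac{51}{168431} = - \frac{15196662890908697}{18441678621}$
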